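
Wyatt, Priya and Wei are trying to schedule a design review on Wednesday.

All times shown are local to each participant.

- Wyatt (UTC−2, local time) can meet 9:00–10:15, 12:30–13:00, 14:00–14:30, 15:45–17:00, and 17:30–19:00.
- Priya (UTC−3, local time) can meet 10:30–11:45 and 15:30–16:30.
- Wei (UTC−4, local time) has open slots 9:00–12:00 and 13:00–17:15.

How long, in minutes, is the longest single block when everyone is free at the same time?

Wyatt → UTC: 11:00–12:15, 14:30–15:00, 16:00–16:30, 17:45–19:00, 19:30–21:00.
Priya → UTC: 13:30–14:45, 18:30–19:30.
Wei → UTC: 13:00–16:00, 17:00–21:15.
Wyatt ∩ Priya: 14:30–14:45, 18:30–19:00.
Wyatt ∩ Priya ∩ Wei: 14:30–14:45, 18:30–19:00.
Common window lengths: 15, 30 min; longest is 30.

30 minutes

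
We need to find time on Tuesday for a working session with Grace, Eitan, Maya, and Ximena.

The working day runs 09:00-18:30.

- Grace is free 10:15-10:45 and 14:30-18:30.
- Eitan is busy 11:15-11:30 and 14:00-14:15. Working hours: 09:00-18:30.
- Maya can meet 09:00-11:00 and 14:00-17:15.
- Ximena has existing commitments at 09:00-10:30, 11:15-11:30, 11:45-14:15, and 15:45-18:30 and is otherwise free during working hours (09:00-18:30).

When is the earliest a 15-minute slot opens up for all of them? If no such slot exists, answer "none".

10:30

Eitan free within 09:00–18:30: 09:00–11:15, 11:30–14:00, 14:15–18:30.
Ximena free within 09:00–18:30: 10:30–11:15, 11:30–11:45, 14:15–15:45.
Grace ∩ Eitan: 10:15–10:45, 14:30–18:30.
Grace ∩ Eitan ∩ Maya: 10:15–10:45, 14:30–17:15.
Grace ∩ Eitan ∩ Maya ∩ Ximena: 10:30–10:45, 14:30–15:45.
Windows ≥ 15 min: 10:30–10:45, 14:30–15:45.
Earliest such window starts at 10:30.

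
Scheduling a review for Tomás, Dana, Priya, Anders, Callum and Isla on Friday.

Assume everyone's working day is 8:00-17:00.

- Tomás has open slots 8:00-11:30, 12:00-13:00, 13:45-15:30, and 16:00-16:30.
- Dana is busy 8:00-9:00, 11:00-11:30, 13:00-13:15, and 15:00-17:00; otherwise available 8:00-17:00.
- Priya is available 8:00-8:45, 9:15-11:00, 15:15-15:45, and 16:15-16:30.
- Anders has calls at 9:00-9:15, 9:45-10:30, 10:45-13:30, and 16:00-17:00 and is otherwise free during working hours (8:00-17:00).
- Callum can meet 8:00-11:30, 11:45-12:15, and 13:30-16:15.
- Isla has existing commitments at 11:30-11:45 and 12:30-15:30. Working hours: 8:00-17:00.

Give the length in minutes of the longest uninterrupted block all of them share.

30 minutes

Dana free within 08:00–17:00: 09:00–11:00, 11:30–13:00, 13:15–15:00.
Anders free within 08:00–17:00: 08:00–09:00, 09:15–09:45, 10:30–10:45, 13:30–16:00.
Isla free within 08:00–17:00: 08:00–11:30, 11:45–12:30, 15:30–17:00.
Tomás ∩ Dana: 09:00–11:00, 12:00–13:00, 13:45–15:00.
Tomás ∩ Dana ∩ Priya: 09:15–11:00.
Tomás ∩ Dana ∩ Priya ∩ Anders: 09:15–09:45, 10:30–10:45.
Tomás ∩ Dana ∩ Priya ∩ Anders ∩ Callum: 09:15–09:45, 10:30–10:45.
Tomás ∩ Dana ∩ Priya ∩ Anders ∩ Callum ∩ Isla: 09:15–09:45, 10:30–10:45.
Common window lengths: 30, 15 min; longest is 30.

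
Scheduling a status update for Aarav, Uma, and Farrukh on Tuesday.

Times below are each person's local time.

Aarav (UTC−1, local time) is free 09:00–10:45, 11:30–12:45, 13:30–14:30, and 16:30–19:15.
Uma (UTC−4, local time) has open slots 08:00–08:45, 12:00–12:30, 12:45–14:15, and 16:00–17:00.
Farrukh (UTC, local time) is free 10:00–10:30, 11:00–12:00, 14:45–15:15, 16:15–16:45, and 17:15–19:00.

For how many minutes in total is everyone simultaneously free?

45 minutes

Aarav → UTC: 10:00–11:45, 12:30–13:45, 14:30–15:30, 17:30–20:15.
Uma → UTC: 12:00–12:45, 16:00–16:30, 16:45–18:15, 20:00–21:00.
Farrukh → UTC: 10:00–10:30, 11:00–12:00, 14:45–15:15, 16:15–16:45, 17:15–19:00.
Aarav ∩ Uma: 12:30–12:45, 17:30–18:15, 20:00–20:15.
Aarav ∩ Uma ∩ Farrukh: 17:30–18:15.
Total common minutes: 45.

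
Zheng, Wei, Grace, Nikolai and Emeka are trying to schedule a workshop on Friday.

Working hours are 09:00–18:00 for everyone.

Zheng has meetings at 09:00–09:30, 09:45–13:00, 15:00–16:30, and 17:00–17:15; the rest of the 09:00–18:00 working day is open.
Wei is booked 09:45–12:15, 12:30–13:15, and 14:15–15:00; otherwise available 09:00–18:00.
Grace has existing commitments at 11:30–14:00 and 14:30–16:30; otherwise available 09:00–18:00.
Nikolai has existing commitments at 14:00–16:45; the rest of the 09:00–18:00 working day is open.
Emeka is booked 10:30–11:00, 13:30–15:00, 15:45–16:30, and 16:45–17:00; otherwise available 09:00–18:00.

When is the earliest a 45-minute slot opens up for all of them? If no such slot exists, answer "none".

17:15

Zheng free within 09:00–18:00: 09:30–09:45, 13:00–15:00, 16:30–17:00, 17:15–18:00.
Wei free within 09:00–18:00: 09:00–09:45, 12:15–12:30, 13:15–14:15, 15:00–18:00.
Grace free within 09:00–18:00: 09:00–11:30, 14:00–14:30, 16:30–18:00.
Nikolai free within 09:00–18:00: 09:00–14:00, 16:45–18:00.
Emeka free within 09:00–18:00: 09:00–10:30, 11:00–13:30, 15:00–15:45, 16:30–16:45, 17:00–18:00.
Zheng ∩ Wei: 09:30–09:45, 13:15–14:15, 16:30–17:00, 17:15–18:00.
Zheng ∩ Wei ∩ Grace: 09:30–09:45, 14:00–14:15, 16:30–17:00, 17:15–18:00.
Zheng ∩ Wei ∩ Grace ∩ Nikolai: 09:30–09:45, 16:45–17:00, 17:15–18:00.
Zheng ∩ Wei ∩ Grace ∩ Nikolai ∩ Emeka: 09:30–09:45, 17:15–18:00.
Windows ≥ 45 min: 17:15–18:00.
Earliest such window starts at 17:15.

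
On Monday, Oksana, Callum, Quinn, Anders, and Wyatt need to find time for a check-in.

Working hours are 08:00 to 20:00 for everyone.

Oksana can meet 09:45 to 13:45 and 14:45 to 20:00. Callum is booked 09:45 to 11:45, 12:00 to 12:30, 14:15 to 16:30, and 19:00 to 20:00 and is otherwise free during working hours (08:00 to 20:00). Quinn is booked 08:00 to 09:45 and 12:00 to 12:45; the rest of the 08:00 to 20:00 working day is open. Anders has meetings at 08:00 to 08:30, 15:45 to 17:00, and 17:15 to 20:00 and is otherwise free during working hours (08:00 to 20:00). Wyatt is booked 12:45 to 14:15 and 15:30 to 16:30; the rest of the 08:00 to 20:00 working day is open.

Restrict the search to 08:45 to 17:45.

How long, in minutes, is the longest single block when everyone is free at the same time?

Callum free within 08:00–20:00: 08:00–09:45, 11:45–12:00, 12:30–14:15, 16:30–19:00.
Quinn free within 08:00–20:00: 09:45–12:00, 12:45–20:00.
Anders free within 08:00–20:00: 08:30–15:45, 17:00–17:15.
Wyatt free within 08:00–20:00: 08:00–12:45, 14:15–15:30, 16:30–20:00.
Oksana ∩ Callum: 11:45–12:00, 12:30–13:45, 16:30–19:00.
Oksana ∩ Callum ∩ Quinn: 11:45–12:00, 12:45–13:45, 16:30–19:00.
Oksana ∩ Callum ∩ Quinn ∩ Anders: 11:45–12:00, 12:45–13:45, 17:00–17:15.
Oksana ∩ Callum ∩ Quinn ∩ Anders ∩ Wyatt: 11:45–12:00, 17:00–17:15.
Restricted to 08:45–17:45: 11:45–12:00, 17:00–17:15.
Common window lengths: 15, 15 min; longest is 15.

15 minutes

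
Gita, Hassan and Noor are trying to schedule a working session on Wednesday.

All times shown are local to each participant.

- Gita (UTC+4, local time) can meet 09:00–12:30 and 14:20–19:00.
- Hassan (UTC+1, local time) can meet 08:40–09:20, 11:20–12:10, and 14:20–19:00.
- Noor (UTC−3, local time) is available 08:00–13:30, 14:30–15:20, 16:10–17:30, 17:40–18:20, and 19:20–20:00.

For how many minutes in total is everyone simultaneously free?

Gita → UTC: 05:00–08:30, 10:20–15:00.
Hassan → UTC: 07:40–08:20, 10:20–11:10, 13:20–18:00.
Noor → UTC: 11:00–16:30, 17:30–18:20, 19:10–20:30, 20:40–21:20, 22:20–23:00.
Gita ∩ Hassan: 07:40–08:20, 10:20–11:10, 13:20–15:00.
Gita ∩ Hassan ∩ Noor: 11:00–11:10, 13:20–15:00.
Total common minutes: 10 + 100 = 110.

110 minutes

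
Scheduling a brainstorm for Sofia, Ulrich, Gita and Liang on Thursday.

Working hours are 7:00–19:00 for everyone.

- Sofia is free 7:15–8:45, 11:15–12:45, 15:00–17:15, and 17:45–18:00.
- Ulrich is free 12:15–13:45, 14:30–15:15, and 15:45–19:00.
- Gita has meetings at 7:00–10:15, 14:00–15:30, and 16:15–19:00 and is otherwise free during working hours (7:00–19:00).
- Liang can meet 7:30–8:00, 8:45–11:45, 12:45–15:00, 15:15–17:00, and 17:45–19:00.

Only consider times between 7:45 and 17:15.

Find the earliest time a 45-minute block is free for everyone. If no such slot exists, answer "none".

Gita free within 07:00–19:00: 10:15–14:00, 15:30–16:15.
Sofia ∩ Ulrich: 12:15–12:45, 15:00–15:15, 15:45–17:15, 17:45–18:00.
Sofia ∩ Ulrich ∩ Gita: 12:15–12:45, 15:45–16:15.
Sofia ∩ Ulrich ∩ Gita ∩ Liang: 15:45–16:15.
Restricted to 07:45–17:15: 15:45–16:15.
Windows ≥ 45 min: (none).

none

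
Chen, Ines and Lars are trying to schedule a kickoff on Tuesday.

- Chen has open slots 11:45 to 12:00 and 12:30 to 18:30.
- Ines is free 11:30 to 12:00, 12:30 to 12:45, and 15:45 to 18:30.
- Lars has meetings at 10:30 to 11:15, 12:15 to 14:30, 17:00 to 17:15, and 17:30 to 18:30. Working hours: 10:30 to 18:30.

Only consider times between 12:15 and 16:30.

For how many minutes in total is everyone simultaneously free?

45 minutes

Lars free within 10:30–18:30: 11:15–12:15, 14:30–17:00, 17:15–17:30.
Chen ∩ Ines: 11:45–12:00, 12:30–12:45, 15:45–18:30.
Chen ∩ Ines ∩ Lars: 11:45–12:00, 15:45–17:00, 17:15–17:30.
Restricted to 12:15–16:30: 15:45–16:30.
Total common minutes: 45.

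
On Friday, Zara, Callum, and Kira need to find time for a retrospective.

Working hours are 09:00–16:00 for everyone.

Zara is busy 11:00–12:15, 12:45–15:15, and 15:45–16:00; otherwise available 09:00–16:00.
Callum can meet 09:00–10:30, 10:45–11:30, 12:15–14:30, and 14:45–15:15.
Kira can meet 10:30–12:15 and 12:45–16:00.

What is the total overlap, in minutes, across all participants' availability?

Zara free within 09:00–16:00: 09:00–11:00, 12:15–12:45, 15:15–15:45.
Zara ∩ Callum: 09:00–10:30, 10:45–11:00, 12:15–12:45.
Zara ∩ Callum ∩ Kira: 10:45–11:00.
Total common minutes: 15.

15 minutes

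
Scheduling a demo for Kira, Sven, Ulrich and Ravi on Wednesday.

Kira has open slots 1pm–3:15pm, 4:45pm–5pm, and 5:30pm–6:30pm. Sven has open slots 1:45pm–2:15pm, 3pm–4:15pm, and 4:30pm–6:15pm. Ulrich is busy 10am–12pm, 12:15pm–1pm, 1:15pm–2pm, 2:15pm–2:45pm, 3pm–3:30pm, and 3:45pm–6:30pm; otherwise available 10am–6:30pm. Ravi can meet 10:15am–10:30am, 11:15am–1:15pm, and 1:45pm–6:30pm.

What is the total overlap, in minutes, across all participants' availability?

Ulrich free within 10:00–18:30: 12:00–12:15, 13:00–13:15, 14:00–14:15, 14:45–15:00, 15:30–15:45.
Kira ∩ Sven: 13:45–14:15, 15:00–15:15, 16:45–17:00, 17:30–18:15.
Kira ∩ Sven ∩ Ulrich: 14:00–14:15.
Kira ∩ Sven ∩ Ulrich ∩ Ravi: 14:00–14:15.
Total common minutes: 15.

15 minutes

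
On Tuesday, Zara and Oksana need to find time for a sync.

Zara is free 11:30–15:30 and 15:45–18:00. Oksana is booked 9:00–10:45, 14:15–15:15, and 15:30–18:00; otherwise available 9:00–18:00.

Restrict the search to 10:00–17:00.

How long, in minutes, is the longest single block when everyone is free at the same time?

165 minutes

Oksana free within 09:00–18:00: 10:45–14:15, 15:15–15:30.
Zara ∩ Oksana: 11:30–14:15, 15:15–15:30.
Restricted to 10:00–17:00: 11:30–14:15, 15:15–15:30.
Common window lengths: 165, 15 min; longest is 165.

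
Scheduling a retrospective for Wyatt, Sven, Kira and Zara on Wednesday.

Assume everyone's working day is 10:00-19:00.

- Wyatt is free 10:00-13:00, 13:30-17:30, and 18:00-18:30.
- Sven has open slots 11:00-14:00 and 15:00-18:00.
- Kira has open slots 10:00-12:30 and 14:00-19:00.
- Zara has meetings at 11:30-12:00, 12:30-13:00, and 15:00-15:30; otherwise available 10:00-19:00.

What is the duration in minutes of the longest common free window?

Zara free within 10:00–19:00: 10:00–11:30, 12:00–12:30, 13:00–15:00, 15:30–19:00.
Wyatt ∩ Sven: 11:00–13:00, 13:30–14:00, 15:00–17:30.
Wyatt ∩ Sven ∩ Kira: 11:00–12:30, 15:00–17:30.
Wyatt ∩ Sven ∩ Kira ∩ Zara: 11:00–11:30, 12:00–12:30, 15:30–17:30.
Common window lengths: 30, 30, 120 min; longest is 120.

120 minutes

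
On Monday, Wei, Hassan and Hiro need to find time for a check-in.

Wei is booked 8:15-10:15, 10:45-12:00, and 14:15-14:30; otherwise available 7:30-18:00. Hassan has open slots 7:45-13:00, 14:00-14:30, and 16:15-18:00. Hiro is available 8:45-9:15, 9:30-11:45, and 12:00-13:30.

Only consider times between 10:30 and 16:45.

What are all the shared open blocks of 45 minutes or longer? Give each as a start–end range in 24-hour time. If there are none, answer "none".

Wei free within 07:30–18:00: 07:30–08:15, 10:15–10:45, 12:00–14:15, 14:30–18:00.
Wei ∩ Hassan: 07:45–08:15, 10:15–10:45, 12:00–13:00, 14:00–14:15, 16:15–18:00.
Wei ∩ Hassan ∩ Hiro: 10:15–10:45, 12:00–13:00.
Restricted to 10:30–16:45: 10:30–10:45, 12:00–13:00.
Windows ≥ 45 min: 12:00–13:00.

12:00–13:00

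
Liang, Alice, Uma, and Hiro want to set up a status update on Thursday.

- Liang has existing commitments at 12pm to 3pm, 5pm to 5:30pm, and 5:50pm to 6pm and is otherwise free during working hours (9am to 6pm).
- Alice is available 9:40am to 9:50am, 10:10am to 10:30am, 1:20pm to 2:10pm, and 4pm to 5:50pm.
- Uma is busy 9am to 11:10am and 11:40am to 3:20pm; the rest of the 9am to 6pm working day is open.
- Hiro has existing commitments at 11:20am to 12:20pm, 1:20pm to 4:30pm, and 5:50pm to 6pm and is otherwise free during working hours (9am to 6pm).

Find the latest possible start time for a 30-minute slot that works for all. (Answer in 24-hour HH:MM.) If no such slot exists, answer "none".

Liang free within 09:00–18:00: 09:00–12:00, 15:00–17:00, 17:30–17:50.
Uma free within 09:00–18:00: 11:10–11:40, 15:20–18:00.
Hiro free within 09:00–18:00: 09:00–11:20, 12:20–13:20, 16:30–17:50.
Liang ∩ Alice: 09:40–09:50, 10:10–10:30, 16:00–17:00, 17:30–17:50.
Liang ∩ Alice ∩ Uma: 16:00–17:00, 17:30–17:50.
Liang ∩ Alice ∩ Uma ∩ Hiro: 16:30–17:00, 17:30–17:50.
Windows ≥ 30 min: 16:30–17:00.
Latest start in the last window 16:30–17:00 is 17:00 − 30 min = 16:30.

16:30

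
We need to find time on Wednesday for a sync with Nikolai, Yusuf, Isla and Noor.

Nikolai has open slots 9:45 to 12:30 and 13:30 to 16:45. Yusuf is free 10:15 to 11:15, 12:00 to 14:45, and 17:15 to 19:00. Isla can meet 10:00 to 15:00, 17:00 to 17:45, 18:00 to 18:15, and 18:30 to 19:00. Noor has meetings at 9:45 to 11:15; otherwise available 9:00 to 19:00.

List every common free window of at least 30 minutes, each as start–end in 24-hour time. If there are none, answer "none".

Noor free within 09:00–19:00: 09:00–09:45, 11:15–19:00.
Nikolai ∩ Yusuf: 10:15–11:15, 12:00–12:30, 13:30–14:45.
Nikolai ∩ Yusuf ∩ Isla: 10:15–11:15, 12:00–12:30, 13:30–14:45.
Nikolai ∩ Yusuf ∩ Isla ∩ Noor: 12:00–12:30, 13:30–14:45.
Windows ≥ 30 min: 12:00–12:30, 13:30–14:45.

12:00–12:30, 13:30–14:45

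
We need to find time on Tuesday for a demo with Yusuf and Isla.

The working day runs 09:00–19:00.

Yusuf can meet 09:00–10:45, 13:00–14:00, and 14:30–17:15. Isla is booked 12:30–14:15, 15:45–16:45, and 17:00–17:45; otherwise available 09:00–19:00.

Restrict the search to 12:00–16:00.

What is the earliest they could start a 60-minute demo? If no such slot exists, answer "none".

14:30

Isla free within 09:00–19:00: 09:00–12:30, 14:15–15:45, 16:45–17:00, 17:45–19:00.
Yusuf ∩ Isla: 09:00–10:45, 14:30–15:45, 16:45–17:00.
Restricted to 12:00–16:00: 14:30–15:45.
Windows ≥ 60 min: 14:30–15:45.
Earliest such window starts at 14:30.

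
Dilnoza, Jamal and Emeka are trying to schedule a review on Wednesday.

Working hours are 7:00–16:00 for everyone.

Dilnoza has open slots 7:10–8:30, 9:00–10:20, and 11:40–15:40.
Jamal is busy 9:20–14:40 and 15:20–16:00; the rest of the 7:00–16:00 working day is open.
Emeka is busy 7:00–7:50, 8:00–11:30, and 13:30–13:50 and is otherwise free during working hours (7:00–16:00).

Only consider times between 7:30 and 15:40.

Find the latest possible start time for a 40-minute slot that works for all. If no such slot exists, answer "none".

Jamal free within 07:00–16:00: 07:00–09:20, 14:40–15:20.
Emeka free within 07:00–16:00: 07:50–08:00, 11:30–13:30, 13:50–16:00.
Dilnoza ∩ Jamal: 07:10–08:30, 09:00–09:20, 14:40–15:20.
Dilnoza ∩ Jamal ∩ Emeka: 07:50–08:00, 14:40–15:20.
Restricted to 07:30–15:40: 07:50–08:00, 14:40–15:20.
Windows ≥ 40 min: 14:40–15:20.
Latest start in the last window 14:40–15:20 is 15:20 − 40 min = 14:40.

14:40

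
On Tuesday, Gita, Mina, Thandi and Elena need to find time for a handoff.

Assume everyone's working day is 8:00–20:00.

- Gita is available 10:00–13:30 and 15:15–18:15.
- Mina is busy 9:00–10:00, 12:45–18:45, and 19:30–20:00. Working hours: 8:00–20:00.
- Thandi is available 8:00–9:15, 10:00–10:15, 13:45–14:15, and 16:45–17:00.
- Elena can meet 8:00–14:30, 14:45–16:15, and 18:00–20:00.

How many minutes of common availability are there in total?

Mina free within 08:00–20:00: 08:00–09:00, 10:00–12:45, 18:45–19:30.
Gita ∩ Mina: 10:00–12:45.
Gita ∩ Mina ∩ Thandi: 10:00–10:15.
Gita ∩ Mina ∩ Thandi ∩ Elena: 10:00–10:15.
Total common minutes: 15.

15 minutes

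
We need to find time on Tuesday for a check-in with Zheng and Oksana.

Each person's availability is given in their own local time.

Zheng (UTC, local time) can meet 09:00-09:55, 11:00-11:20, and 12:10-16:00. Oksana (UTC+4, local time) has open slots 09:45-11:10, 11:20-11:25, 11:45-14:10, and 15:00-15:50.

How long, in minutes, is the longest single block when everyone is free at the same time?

55 minutes

Zheng → UTC: 09:00–09:55, 11:00–11:20, 12:10–16:00.
Oksana → UTC: 05:45–07:10, 07:20–07:25, 07:45–10:10, 11:00–11:50.
Zheng ∩ Oksana: 09:00–09:55, 11:00–11:20.
Common window lengths: 55, 20 min; longest is 55.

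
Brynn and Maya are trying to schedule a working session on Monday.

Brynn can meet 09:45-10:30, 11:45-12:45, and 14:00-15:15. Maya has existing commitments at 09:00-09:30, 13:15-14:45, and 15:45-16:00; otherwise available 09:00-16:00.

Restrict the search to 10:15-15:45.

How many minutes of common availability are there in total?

105 minutes

Maya free within 09:00–16:00: 09:30–13:15, 14:45–15:45.
Brynn ∩ Maya: 09:45–10:30, 11:45–12:45, 14:45–15:15.
Restricted to 10:15–15:45: 10:15–10:30, 11:45–12:45, 14:45–15:15.
Total common minutes: 15 + 60 + 30 = 105.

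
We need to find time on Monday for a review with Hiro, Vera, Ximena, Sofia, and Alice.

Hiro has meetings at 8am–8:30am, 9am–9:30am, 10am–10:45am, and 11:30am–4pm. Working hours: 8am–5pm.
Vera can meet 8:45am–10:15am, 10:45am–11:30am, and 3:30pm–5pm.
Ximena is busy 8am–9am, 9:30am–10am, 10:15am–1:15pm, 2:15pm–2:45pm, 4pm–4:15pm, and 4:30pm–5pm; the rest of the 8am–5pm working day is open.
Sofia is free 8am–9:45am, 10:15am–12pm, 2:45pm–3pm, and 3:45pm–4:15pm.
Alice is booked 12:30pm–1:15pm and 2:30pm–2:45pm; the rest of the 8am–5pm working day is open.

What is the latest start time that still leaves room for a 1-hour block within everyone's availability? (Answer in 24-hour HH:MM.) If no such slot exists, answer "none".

none

Hiro free within 08:00–17:00: 08:30–09:00, 09:30–10:00, 10:45–11:30, 16:00–17:00.
Ximena free within 08:00–17:00: 09:00–09:30, 10:00–10:15, 13:15–14:15, 14:45–16:00, 16:15–16:30.
Alice free within 08:00–17:00: 08:00–12:30, 13:15–14:30, 14:45–17:00.
Hiro ∩ Vera: 08:45–09:00, 09:30–10:00, 10:45–11:30, 16:00–17:00.
Hiro ∩ Vera ∩ Ximena: 16:15–16:30.
Hiro ∩ Vera ∩ Ximena ∩ Sofia: (none).
Hiro ∩ Vera ∩ Ximena ∩ Sofia ∩ Alice: (none).
Windows ≥ 60 min: (none).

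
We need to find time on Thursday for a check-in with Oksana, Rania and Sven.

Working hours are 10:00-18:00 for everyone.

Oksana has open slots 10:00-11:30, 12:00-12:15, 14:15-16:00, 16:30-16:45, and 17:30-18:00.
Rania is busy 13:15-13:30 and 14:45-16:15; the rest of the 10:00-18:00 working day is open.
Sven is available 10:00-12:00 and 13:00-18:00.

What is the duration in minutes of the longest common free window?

Rania free within 10:00–18:00: 10:00–13:15, 13:30–14:45, 16:15–18:00.
Oksana ∩ Rania: 10:00–11:30, 12:00–12:15, 14:15–14:45, 16:30–16:45, 17:30–18:00.
Oksana ∩ Rania ∩ Sven: 10:00–11:30, 14:15–14:45, 16:30–16:45, 17:30–18:00.
Common window lengths: 90, 30, 15, 30 min; longest is 90.

90 minutes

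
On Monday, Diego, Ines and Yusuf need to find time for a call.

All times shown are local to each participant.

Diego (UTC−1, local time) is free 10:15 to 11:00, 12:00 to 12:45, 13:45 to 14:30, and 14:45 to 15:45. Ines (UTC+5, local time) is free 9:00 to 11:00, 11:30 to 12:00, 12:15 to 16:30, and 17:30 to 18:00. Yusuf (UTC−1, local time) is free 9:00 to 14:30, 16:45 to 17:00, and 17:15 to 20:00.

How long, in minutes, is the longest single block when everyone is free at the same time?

Diego → UTC: 11:15–12:00, 13:00–13:45, 14:45–15:30, 15:45–16:45.
Ines → UTC: 04:00–06:00, 06:30–07:00, 07:15–11:30, 12:30–13:00.
Yusuf → UTC: 10:00–15:30, 17:45–18:00, 18:15–21:00.
Diego ∩ Ines: 11:15–11:30.
Diego ∩ Ines ∩ Yusuf: 11:15–11:30.
Single common window of 15 minutes.

15 minutes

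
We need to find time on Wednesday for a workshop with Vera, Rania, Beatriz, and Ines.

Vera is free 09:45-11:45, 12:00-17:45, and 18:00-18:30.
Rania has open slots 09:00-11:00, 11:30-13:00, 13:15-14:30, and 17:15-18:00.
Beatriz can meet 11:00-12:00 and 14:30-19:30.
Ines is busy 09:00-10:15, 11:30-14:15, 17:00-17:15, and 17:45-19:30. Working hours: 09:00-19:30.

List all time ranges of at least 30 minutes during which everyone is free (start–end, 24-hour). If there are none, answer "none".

17:15–17:45

Ines free within 09:00–19:30: 10:15–11:30, 14:15–17:00, 17:15–17:45.
Vera ∩ Rania: 09:45–11:00, 11:30–11:45, 12:00–13:00, 13:15–14:30, 17:15–17:45.
Vera ∩ Rania ∩ Beatriz: 11:30–11:45, 17:15–17:45.
Vera ∩ Rania ∩ Beatriz ∩ Ines: 17:15–17:45.
Windows ≥ 30 min: 17:15–17:45.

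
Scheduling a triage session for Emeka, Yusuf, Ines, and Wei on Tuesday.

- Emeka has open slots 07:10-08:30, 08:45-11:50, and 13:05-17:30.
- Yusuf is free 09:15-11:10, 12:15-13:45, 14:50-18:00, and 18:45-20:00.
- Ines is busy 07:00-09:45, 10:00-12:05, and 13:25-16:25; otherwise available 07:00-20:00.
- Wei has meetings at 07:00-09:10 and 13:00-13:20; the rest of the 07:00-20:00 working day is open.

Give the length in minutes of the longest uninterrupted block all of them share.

Ines free within 07:00–20:00: 09:45–10:00, 12:05–13:25, 16:25–20:00.
Wei free within 07:00–20:00: 09:10–13:00, 13:20–20:00.
Emeka ∩ Yusuf: 09:15–11:10, 13:05–13:45, 14:50–17:30.
Emeka ∩ Yusuf ∩ Ines: 09:45–10:00, 13:05–13:25, 16:25–17:30.
Emeka ∩ Yusuf ∩ Ines ∩ Wei: 09:45–10:00, 13:20–13:25, 16:25–17:30.
Common window lengths: 15, 5, 65 min; longest is 65.

65 minutes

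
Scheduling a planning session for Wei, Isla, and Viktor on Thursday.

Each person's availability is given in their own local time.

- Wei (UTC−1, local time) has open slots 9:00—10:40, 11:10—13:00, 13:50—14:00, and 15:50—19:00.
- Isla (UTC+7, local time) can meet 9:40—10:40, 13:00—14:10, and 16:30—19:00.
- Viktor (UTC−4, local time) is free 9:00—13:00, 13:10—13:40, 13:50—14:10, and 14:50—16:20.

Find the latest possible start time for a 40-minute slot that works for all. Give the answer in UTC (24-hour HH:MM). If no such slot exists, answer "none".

none

Wei → UTC: 10:00–11:40, 12:10–14:00, 14:50–15:00, 16:50–20:00.
Isla → UTC: 02:40–03:40, 06:00–07:10, 09:30–12:00.
Viktor → UTC: 13:00–17:00, 17:10–17:40, 17:50–18:10, 18:50–20:20.
Wei ∩ Isla: 10:00–11:40.
Wei ∩ Isla ∩ Viktor: (none).
Windows ≥ 40 min: (none).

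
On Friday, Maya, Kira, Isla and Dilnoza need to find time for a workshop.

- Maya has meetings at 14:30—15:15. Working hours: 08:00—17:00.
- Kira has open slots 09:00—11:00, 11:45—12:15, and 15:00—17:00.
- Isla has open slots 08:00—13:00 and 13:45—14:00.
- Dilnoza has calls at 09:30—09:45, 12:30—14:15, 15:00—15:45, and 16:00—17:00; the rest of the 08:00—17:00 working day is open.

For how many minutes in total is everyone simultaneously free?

135 minutes

Maya free within 08:00–17:00: 08:00–14:30, 15:15–17:00.
Dilnoza free within 08:00–17:00: 08:00–09:30, 09:45–12:30, 14:15–15:00, 15:45–16:00.
Maya ∩ Kira: 09:00–11:00, 11:45–12:15, 15:15–17:00.
Maya ∩ Kira ∩ Isla: 09:00–11:00, 11:45–12:15.
Maya ∩ Kira ∩ Isla ∩ Dilnoza: 09:00–09:30, 09:45–11:00, 11:45–12:15.
Total common minutes: 30 + 75 + 30 = 135.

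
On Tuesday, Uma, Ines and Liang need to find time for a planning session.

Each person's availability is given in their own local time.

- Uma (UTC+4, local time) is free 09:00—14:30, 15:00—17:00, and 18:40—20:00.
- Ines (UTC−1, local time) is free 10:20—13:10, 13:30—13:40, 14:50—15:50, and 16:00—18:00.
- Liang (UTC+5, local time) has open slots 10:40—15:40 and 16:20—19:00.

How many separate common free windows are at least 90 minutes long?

Uma → UTC: 05:00–10:30, 11:00–13:00, 14:40–16:00.
Ines → UTC: 11:20–14:10, 14:30–14:40, 15:50–16:50, 17:00–19:00.
Liang → UTC: 05:40–10:40, 11:20–14:00.
Uma ∩ Ines: 11:20–13:00, 15:50–16:00.
Uma ∩ Ines ∩ Liang: 11:20–13:00.
Windows ≥ 90 min: 11:20–13:00.
That's 1 window.

1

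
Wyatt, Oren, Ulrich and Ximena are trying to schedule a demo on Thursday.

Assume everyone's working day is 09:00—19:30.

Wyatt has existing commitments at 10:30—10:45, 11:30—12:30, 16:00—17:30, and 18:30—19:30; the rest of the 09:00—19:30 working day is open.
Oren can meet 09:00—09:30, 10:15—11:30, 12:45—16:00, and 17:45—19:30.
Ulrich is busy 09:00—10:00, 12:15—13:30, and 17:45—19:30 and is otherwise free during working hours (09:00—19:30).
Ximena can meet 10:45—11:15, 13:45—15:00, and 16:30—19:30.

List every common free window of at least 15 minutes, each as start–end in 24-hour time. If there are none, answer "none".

10:45–11:15, 13:45–15:00

Wyatt free within 09:00–19:30: 09:00–10:30, 10:45–11:30, 12:30–16:00, 17:30–18:30.
Ulrich free within 09:00–19:30: 10:00–12:15, 13:30–17:45.
Wyatt ∩ Oren: 09:00–09:30, 10:15–10:30, 10:45–11:30, 12:45–16:00, 17:45–18:30.
Wyatt ∩ Oren ∩ Ulrich: 10:15–10:30, 10:45–11:30, 13:30–16:00.
Wyatt ∩ Oren ∩ Ulrich ∩ Ximena: 10:45–11:15, 13:45–15:00.
Windows ≥ 15 min: 10:45–11:15, 13:45–15:00.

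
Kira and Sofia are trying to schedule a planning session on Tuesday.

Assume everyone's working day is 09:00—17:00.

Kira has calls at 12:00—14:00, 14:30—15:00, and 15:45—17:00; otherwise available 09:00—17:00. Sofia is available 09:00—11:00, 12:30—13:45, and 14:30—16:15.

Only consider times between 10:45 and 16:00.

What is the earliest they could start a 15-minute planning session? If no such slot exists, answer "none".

10:45

Kira free within 09:00–17:00: 09:00–12:00, 14:00–14:30, 15:00–15:45.
Kira ∩ Sofia: 09:00–11:00, 15:00–15:45.
Restricted to 10:45–16:00: 10:45–11:00, 15:00–15:45.
Windows ≥ 15 min: 10:45–11:00, 15:00–15:45.
Earliest such window starts at 10:45.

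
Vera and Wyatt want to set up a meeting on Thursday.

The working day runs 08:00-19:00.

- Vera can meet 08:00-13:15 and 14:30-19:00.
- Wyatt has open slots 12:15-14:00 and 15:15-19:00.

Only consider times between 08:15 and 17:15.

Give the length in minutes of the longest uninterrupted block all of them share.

120 minutes

Vera ∩ Wyatt: 12:15–13:15, 15:15–19:00.
Restricted to 08:15–17:15: 12:15–13:15, 15:15–17:15.
Common window lengths: 60, 120 min; longest is 120.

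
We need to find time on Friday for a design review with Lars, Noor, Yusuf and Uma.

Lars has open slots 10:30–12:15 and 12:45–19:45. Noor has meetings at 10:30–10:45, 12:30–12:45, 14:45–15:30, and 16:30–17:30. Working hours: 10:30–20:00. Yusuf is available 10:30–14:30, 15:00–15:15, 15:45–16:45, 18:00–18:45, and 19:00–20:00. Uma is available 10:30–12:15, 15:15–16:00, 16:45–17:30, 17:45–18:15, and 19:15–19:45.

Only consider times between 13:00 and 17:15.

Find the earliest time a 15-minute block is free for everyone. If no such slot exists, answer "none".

15:45

Noor free within 10:30–20:00: 10:45–12:30, 12:45–14:45, 15:30–16:30, 17:30–20:00.
Lars ∩ Noor: 10:45–12:15, 12:45–14:45, 15:30–16:30, 17:30–19:45.
Lars ∩ Noor ∩ Yusuf: 10:45–12:15, 12:45–14:30, 15:45–16:30, 18:00–18:45, 19:00–19:45.
Lars ∩ Noor ∩ Yusuf ∩ Uma: 10:45–12:15, 15:45–16:00, 18:00–18:15, 19:15–19:45.
Restricted to 13:00–17:15: 15:45–16:00.
Windows ≥ 15 min: 15:45–16:00.
Earliest such window starts at 15:45.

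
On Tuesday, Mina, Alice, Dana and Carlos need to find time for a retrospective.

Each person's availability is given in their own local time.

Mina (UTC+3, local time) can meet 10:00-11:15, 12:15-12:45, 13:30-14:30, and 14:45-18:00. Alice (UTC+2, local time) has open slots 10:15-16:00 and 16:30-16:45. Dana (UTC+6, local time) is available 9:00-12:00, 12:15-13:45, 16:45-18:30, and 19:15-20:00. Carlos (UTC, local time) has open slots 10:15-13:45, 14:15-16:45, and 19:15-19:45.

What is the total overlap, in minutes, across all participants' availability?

120 minutes

Mina → UTC: 07:00–08:15, 09:15–09:45, 10:30–11:30, 11:45–15:00.
Alice → UTC: 08:15–14:00, 14:30–14:45.
Dana → UTC: 03:00–06:00, 06:15–07:45, 10:45–12:30, 13:15–14:00.
Carlos → UTC: 10:15–13:45, 14:15–16:45, 19:15–19:45.
Mina ∩ Alice: 09:15–09:45, 10:30–11:30, 11:45–14:00, 14:30–14:45.
Mina ∩ Alice ∩ Dana: 10:45–11:30, 11:45–12:30, 13:15–14:00.
Mina ∩ Alice ∩ Dana ∩ Carlos: 10:45–11:30, 11:45–12:30, 13:15–13:45.
Total common minutes: 45 + 45 + 30 = 120.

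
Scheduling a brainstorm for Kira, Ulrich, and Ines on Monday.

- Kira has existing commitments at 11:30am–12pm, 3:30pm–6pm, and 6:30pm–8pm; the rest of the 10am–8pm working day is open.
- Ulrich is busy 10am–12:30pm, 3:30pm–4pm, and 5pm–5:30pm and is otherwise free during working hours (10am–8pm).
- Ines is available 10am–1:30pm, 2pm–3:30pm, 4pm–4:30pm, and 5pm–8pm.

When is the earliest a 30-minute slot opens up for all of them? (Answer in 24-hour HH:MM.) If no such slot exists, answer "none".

Kira free within 10:00–20:00: 10:00–11:30, 12:00–15:30, 18:00–18:30.
Ulrich free within 10:00–20:00: 12:30–15:30, 16:00–17:00, 17:30–20:00.
Kira ∩ Ulrich: 12:30–15:30, 18:00–18:30.
Kira ∩ Ulrich ∩ Ines: 12:30–13:30, 14:00–15:30, 18:00–18:30.
Windows ≥ 30 min: 12:30–13:30, 14:00–15:30, 18:00–18:30.
Earliest such window starts at 12:30.

12:30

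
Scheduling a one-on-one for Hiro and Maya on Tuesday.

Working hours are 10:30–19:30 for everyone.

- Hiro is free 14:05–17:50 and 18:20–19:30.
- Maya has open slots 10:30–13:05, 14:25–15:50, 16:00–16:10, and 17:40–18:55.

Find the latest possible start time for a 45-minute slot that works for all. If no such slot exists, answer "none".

15:05

Hiro ∩ Maya: 14:25–15:50, 16:00–16:10, 17:40–17:50, 18:20–18:55.
Windows ≥ 45 min: 14:25–15:50.
Latest start in the last window 14:25–15:50 is 15:50 − 45 min = 15:05.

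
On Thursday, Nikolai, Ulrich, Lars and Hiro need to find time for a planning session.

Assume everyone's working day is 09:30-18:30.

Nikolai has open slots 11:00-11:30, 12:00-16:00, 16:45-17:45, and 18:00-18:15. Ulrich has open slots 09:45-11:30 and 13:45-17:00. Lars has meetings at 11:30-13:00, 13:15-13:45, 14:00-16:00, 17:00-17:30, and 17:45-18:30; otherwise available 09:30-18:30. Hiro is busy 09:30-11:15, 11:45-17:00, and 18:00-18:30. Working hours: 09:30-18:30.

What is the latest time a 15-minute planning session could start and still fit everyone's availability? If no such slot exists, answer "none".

Lars free within 09:30–18:30: 09:30–11:30, 13:00–13:15, 13:45–14:00, 16:00–17:00, 17:30–17:45.
Hiro free within 09:30–18:30: 11:15–11:45, 17:00–18:00.
Nikolai ∩ Ulrich: 11:00–11:30, 13:45–16:00, 16:45–17:00.
Nikolai ∩ Ulrich ∩ Lars: 11:00–11:30, 13:45–14:00, 16:45–17:00.
Nikolai ∩ Ulrich ∩ Lars ∩ Hiro: 11:15–11:30.
Windows ≥ 15 min: 11:15–11:30.
Latest start in the last window 11:15–11:30 is 11:30 − 15 min = 11:15.

11:15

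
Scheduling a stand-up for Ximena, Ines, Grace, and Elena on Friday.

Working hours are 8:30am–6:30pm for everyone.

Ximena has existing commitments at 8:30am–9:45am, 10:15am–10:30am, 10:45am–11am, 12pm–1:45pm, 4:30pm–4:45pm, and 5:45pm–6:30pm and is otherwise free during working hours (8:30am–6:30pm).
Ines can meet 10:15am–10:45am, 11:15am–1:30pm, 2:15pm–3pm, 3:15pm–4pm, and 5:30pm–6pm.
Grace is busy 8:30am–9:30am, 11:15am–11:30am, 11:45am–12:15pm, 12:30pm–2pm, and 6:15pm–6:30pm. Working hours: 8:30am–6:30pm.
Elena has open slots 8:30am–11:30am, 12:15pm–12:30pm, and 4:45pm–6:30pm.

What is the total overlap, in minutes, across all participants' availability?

Ximena free within 08:30–18:30: 09:45–10:15, 10:30–10:45, 11:00–12:00, 13:45–16:30, 16:45–17:45.
Grace free within 08:30–18:30: 09:30–11:15, 11:30–11:45, 12:15–12:30, 14:00–18:15.
Ximena ∩ Ines: 10:30–10:45, 11:15–12:00, 14:15–15:00, 15:15–16:00, 17:30–17:45.
Ximena ∩ Ines ∩ Grace: 10:30–10:45, 11:30–11:45, 14:15–15:00, 15:15–16:00, 17:30–17:45.
Ximena ∩ Ines ∩ Grace ∩ Elena: 10:30–10:45, 17:30–17:45.
Total common minutes: 15 + 15 = 30.

30 minutes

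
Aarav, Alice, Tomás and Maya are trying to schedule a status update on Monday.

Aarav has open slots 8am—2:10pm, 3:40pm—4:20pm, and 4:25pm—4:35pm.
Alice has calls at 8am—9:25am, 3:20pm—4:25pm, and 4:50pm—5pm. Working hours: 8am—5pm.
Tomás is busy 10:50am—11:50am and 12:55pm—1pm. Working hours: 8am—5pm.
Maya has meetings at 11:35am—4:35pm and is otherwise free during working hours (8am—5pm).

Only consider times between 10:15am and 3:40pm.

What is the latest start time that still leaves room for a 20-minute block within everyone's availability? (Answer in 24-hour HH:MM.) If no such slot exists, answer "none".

10:30

Alice free within 08:00–17:00: 09:25–15:20, 16:25–16:50.
Tomás free within 08:00–17:00: 08:00–10:50, 11:50–12:55, 13:00–17:00.
Maya free within 08:00–17:00: 08:00–11:35, 16:35–17:00.
Aarav ∩ Alice: 09:25–14:10, 16:25–16:35.
Aarav ∩ Alice ∩ Tomás: 09:25–10:50, 11:50–12:55, 13:00–14:10, 16:25–16:35.
Aarav ∩ Alice ∩ Tomás ∩ Maya: 09:25–10:50.
Restricted to 10:15–15:40: 10:15–10:50.
Windows ≥ 20 min: 10:15–10:50.
Latest start in the last window 10:15–10:50 is 10:50 − 20 min = 10:30.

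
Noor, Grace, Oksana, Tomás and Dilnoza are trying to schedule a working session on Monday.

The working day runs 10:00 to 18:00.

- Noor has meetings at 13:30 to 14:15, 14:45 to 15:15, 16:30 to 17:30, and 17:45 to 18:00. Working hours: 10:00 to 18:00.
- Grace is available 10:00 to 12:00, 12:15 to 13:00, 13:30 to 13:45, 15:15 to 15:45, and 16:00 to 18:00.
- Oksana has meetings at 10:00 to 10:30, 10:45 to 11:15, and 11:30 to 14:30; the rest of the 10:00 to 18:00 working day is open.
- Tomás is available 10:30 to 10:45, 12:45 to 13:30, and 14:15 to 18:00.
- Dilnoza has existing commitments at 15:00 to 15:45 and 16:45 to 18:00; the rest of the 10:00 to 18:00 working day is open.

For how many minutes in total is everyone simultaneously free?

Noor free within 10:00–18:00: 10:00–13:30, 14:15–14:45, 15:15–16:30, 17:30–17:45.
Oksana free within 10:00–18:00: 10:30–10:45, 11:15–11:30, 14:30–18:00.
Dilnoza free within 10:00–18:00: 10:00–15:00, 15:45–16:45.
Noor ∩ Grace: 10:00–12:00, 12:15–13:00, 15:15–15:45, 16:00–16:30, 17:30–17:45.
Noor ∩ Grace ∩ Oksana: 10:30–10:45, 11:15–11:30, 15:15–15:45, 16:00–16:30, 17:30–17:45.
Noor ∩ Grace ∩ Oksana ∩ Tomás: 10:30–10:45, 15:15–15:45, 16:00–16:30, 17:30–17:45.
Noor ∩ Grace ∩ Oksana ∩ Tomás ∩ Dilnoza: 10:30–10:45, 16:00–16:30.
Total common minutes: 15 + 30 = 45.

45 minutes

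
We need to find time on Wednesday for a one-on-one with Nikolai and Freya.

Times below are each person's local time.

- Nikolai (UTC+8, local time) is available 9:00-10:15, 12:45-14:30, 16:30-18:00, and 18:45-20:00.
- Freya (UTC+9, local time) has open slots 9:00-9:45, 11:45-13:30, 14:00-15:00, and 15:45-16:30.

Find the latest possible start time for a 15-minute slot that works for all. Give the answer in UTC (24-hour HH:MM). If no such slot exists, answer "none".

Nikolai → UTC: 01:00–02:15, 04:45–06:30, 08:30–10:00, 10:45–12:00.
Freya → UTC: 00:00–00:45, 02:45–04:30, 05:00–06:00, 06:45–07:30.
Nikolai ∩ Freya: 05:00–06:00.
Windows ≥ 15 min: 05:00–06:00.
Latest start in the last window 05:00–06:00 is 06:00 − 15 min = 05:45.

05:45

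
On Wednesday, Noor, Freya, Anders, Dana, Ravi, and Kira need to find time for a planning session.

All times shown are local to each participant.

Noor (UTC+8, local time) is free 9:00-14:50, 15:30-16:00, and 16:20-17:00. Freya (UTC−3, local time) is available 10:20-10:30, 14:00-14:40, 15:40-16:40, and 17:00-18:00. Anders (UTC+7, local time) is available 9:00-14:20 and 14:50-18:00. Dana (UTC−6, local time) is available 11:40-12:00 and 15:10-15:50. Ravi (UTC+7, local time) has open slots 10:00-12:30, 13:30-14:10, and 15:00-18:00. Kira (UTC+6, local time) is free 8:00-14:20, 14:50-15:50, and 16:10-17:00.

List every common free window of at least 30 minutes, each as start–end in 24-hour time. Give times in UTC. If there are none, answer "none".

Noor → UTC: 01:00–06:50, 07:30–08:00, 08:20–09:00.
Freya → UTC: 13:20–13:30, 17:00–17:40, 18:40–19:40, 20:00–21:00.
Anders → UTC: 02:00–07:20, 07:50–11:00.
Dana → UTC: 17:40–18:00, 21:10–21:50.
Ravi → UTC: 03:00–05:30, 06:30–07:10, 08:00–11:00.
Kira → UTC: 02:00–08:20, 08:50–09:50, 10:10–11:00.
Noor ∩ Freya: (none).
Noor ∩ Freya ∩ Anders: (none).
Noor ∩ Freya ∩ Anders ∩ Dana: (none).
Noor ∩ Freya ∩ Anders ∩ Dana ∩ Ravi: (none).
Noor ∩ Freya ∩ Anders ∩ Dana ∩ Ravi ∩ Kira: (none).
Windows ≥ 30 min: (none).

none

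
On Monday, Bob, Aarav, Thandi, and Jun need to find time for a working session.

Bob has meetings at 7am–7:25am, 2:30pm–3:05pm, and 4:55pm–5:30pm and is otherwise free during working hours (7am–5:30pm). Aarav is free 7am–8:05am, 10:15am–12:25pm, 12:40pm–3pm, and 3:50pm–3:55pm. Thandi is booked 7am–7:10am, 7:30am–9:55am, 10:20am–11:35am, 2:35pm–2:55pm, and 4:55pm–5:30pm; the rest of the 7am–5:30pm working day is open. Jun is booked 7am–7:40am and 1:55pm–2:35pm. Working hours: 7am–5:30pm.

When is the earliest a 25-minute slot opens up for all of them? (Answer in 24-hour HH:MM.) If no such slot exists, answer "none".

Bob free within 07:00–17:30: 07:25–14:30, 15:05–16:55.
Thandi free within 07:00–17:30: 07:10–07:30, 09:55–10:20, 11:35–14:35, 14:55–16:55.
Jun free within 07:00–17:30: 07:40–13:55, 14:35–17:30.
Bob ∩ Aarav: 07:25–08:05, 10:15–12:25, 12:40–14:30, 15:50–15:55.
Bob ∩ Aarav ∩ Thandi: 07:25–07:30, 10:15–10:20, 11:35–12:25, 12:40–14:30, 15:50–15:55.
Bob ∩ Aarav ∩ Thandi ∩ Jun: 10:15–10:20, 11:35–12:25, 12:40–13:55, 15:50–15:55.
Windows ≥ 25 min: 11:35–12:25, 12:40–13:55.
Earliest such window starts at 11:35.

11:35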